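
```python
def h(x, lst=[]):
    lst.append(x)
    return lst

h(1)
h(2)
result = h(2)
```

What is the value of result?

Step 1: Mutable default argument gotcha! The list [] is created once.
Step 2: Each call appends to the SAME list: [1], [1, 2], [1, 2, 2].
Step 3: result = [1, 2, 2]

The answer is [1, 2, 2].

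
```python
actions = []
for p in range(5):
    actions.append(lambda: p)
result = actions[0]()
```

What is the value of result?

Step 1: The loop creates 5 lambdas, all referencing the same variable p.
Step 2: After the loop, p = 4 (final value).
Step 3: actions[0]() looks up p at call time and finds 4. This is the late binding gotcha. result = 4

The answer is 4.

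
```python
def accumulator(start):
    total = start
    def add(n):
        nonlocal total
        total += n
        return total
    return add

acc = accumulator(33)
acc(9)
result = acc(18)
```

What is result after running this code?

Step 1: accumulator(33) creates closure with total = 33.
Step 2: First acc(9): total = 33 + 9 = 42.
Step 3: Second acc(18): total = 42 + 18 = 60. result = 60

The answer is 60.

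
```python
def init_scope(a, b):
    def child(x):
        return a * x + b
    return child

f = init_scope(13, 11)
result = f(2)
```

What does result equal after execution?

Step 1: init_scope(13, 11) captures a = 13, b = 11.
Step 2: f(2) computes 13 * 2 + 11 = 37.
Step 3: result = 37

The answer is 37.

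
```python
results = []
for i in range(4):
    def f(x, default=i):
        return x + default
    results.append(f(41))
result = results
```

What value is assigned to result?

Step 1: Default argument default=i is evaluated at function definition time.
Step 2: Each iteration creates f with default = current i value.
Step 3: f(41) returns 41 + default. results = [41, 42, 43, 44]

The answer is [41, 42, 43, 44].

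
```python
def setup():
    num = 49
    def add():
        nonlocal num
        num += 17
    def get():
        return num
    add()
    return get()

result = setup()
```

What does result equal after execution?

Step 1: num = 49. add() modifies it via nonlocal, get() reads it.
Step 2: add() makes num = 49 + 17 = 66.
Step 3: get() returns 66. result = 66

The answer is 66.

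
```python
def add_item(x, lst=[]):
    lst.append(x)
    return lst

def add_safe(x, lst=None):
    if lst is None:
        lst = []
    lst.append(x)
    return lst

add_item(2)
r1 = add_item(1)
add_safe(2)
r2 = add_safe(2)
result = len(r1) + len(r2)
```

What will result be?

Step 1: add_item shares mutable default: after 2 calls, lst = [2, 1], len = 2.
Step 2: add_safe creates fresh list each time: r2 = [2], len = 1.
Step 3: result = 2 + 1 = 3

The answer is 3.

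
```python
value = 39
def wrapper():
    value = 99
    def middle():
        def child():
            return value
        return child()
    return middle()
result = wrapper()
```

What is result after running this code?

Step 1: wrapper() defines value = 99. middle() and child() have no local value.
Step 2: child() checks local (none), enclosing middle() (none), enclosing wrapper() and finds value = 99.
Step 3: result = 99

The answer is 99.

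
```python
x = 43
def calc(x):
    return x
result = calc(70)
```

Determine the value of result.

Step 1: Global x = 43.
Step 2: calc(70) takes parameter x = 70, which shadows the global.
Step 3: result = 70

The answer is 70.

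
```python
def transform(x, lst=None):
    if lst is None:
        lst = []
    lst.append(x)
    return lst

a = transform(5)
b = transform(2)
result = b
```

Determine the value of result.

Step 1: None default with guard creates a NEW list each call.
Step 2: a = [5] (fresh list). b = [2] (another fresh list).
Step 3: result = [2] (this is the fix for mutable default)

The answer is [2].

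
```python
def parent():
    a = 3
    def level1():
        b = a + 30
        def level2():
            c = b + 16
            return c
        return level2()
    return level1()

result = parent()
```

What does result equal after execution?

Step 1: a = 3. b = a + 30 = 33.
Step 2: c = b + 16 = 33 + 16 = 49.
Step 3: result = 49

The answer is 49.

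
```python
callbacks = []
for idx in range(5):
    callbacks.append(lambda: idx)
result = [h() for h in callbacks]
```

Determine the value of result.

Step 1: All 5 lambdas share the same variable idx.
Step 2: After the loop, idx = 4.
Step 3: Each call returns 4. result = [4, 4, 4, 4, 4]

The answer is [4, 4, 4, 4, 4].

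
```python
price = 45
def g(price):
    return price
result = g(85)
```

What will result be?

Step 1: Global price = 45.
Step 2: g(85) takes parameter price = 85, which shadows the global.
Step 3: result = 85

The answer is 85.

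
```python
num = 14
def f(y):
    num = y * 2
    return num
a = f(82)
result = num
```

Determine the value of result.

Step 1: Global num = 14.
Step 2: f(82) creates local num = 82 * 2 = 164.
Step 3: Global num unchanged because no global keyword. result = 14

The answer is 14.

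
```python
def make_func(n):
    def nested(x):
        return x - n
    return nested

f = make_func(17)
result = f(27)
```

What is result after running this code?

Step 1: make_func(17) creates a closure capturing n = 17.
Step 2: f(27) computes 27 - 17 = 10.
Step 3: result = 10

The answer is 10.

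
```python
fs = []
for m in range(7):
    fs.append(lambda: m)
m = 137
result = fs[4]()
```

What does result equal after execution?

Step 1: Lambdas capture the variable m by reference, not by value.
Step 2: After the loop, m is reassigned to 137.
Step 3: fs[4]() looks up the current m = 137. result = 137

The answer is 137.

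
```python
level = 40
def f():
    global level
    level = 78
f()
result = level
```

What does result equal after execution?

Step 1: level = 40 globally.
Step 2: f() declares global level and sets it to 78.
Step 3: After f(), global level = 78. result = 78

The answer is 78.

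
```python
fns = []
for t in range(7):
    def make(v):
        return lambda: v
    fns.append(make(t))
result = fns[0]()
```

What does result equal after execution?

Step 1: make(t) creates a new scope capturing v = t at call time.
Step 2: fns[0] = make(0), so its lambda captures v = 0.
Step 3: result = 0 (closure factory fixes late binding)

The answer is 0.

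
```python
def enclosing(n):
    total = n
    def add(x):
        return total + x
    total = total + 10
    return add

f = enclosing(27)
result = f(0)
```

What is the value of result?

Step 1: enclosing(27) sets total = 27, then total = 27 + 10 = 37.
Step 2: Closures capture by reference, so add sees total = 37.
Step 3: f(0) returns 37 + 0 = 37

The answer is 37.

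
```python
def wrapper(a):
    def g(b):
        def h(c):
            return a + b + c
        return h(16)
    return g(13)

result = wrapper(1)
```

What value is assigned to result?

Step 1: a = 1, b = 13, c = 16 across three nested scopes.
Step 2: h() accesses all three via LEGB rule.
Step 3: result = 1 + 13 + 16 = 30

The answer is 30.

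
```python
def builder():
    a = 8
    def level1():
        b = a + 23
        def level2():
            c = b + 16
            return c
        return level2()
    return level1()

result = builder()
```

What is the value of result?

Step 1: a = 8. b = a + 23 = 31.
Step 2: c = b + 16 = 31 + 16 = 47.
Step 3: result = 47

The answer is 47.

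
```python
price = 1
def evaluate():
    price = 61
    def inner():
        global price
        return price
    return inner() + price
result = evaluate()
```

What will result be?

Step 1: Global price = 1. evaluate() shadows with local price = 61.
Step 2: inner() uses global keyword, so inner() returns global price = 1.
Step 3: evaluate() returns 1 + 61 = 62

The answer is 62.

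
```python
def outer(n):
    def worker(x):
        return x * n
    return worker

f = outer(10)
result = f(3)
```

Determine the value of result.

Step 1: outer(10) creates a closure capturing n = 10.
Step 2: f(3) computes 3 * 10 = 30.
Step 3: result = 30

The answer is 30.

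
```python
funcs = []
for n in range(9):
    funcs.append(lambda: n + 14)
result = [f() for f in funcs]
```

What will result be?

Step 1: All lambdas capture n by reference. After the loop, n = 8.
Step 2: Each call returns 8 + 14 = 22.
Step 3: result = [22, 22, 22, 22, 22, 22, 22, 22, 22]

The answer is [22, 22, 22, 22, 22, 22, 22, 22, 22].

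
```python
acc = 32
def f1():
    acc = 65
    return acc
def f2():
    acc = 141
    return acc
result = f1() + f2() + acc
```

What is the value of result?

Step 1: Each function shadows global acc with its own local.
Step 2: f1() returns 65, f2() returns 141.
Step 3: Global acc = 32 is unchanged. result = 65 + 141 + 32 = 238

The answer is 238.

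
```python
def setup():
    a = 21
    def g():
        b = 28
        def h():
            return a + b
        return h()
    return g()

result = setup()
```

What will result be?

Step 1: setup() defines a = 21. g() defines b = 28.
Step 2: h() accesses both from enclosing scopes: a = 21, b = 28.
Step 3: result = 21 + 28 = 49

The answer is 49.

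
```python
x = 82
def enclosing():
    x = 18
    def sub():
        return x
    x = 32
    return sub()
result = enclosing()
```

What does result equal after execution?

Step 1: enclosing() sets x = 18, then later x = 32.
Step 2: sub() is called after x is reassigned to 32. Closures capture variables by reference, not by value.
Step 3: result = 32

The answer is 32.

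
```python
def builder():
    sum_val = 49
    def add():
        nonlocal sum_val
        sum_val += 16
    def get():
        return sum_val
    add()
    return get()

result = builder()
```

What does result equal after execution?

Step 1: sum_val = 49. add() modifies it via nonlocal, get() reads it.
Step 2: add() makes sum_val = 49 + 16 = 65.
Step 3: get() returns 65. result = 65

The answer is 65.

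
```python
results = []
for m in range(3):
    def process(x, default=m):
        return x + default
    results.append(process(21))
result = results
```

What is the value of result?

Step 1: Default argument default=m is evaluated at function definition time.
Step 2: Each iteration creates process with default = current m value.
Step 3: process(21) returns 21 + default. results = [21, 22, 23]

The answer is [21, 22, 23].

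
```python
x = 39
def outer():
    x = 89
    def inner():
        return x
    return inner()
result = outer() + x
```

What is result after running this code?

Step 1: Global x = 39. outer() shadows with x = 89.
Step 2: inner() returns enclosing x = 89. outer() = 89.
Step 3: result = 89 + global x (39) = 128

The answer is 128.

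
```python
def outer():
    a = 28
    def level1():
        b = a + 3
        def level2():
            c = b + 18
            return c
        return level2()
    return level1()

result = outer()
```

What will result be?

Step 1: a = 28. b = a + 3 = 31.
Step 2: c = b + 18 = 31 + 18 = 49.
Step 3: result = 49

The answer is 49.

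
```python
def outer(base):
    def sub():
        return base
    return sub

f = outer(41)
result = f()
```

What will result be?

Step 1: outer(41) creates closure capturing base = 41.
Step 2: f() returns the captured base = 41.
Step 3: result = 41

The answer is 41.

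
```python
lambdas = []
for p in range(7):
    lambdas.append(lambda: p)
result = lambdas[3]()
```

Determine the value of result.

Step 1: The loop creates 7 lambdas, all referencing the same variable p.
Step 2: After the loop, p = 6 (final value).
Step 3: lambdas[3]() looks up p at call time and finds 6. This is the late binding gotcha. result = 6

The answer is 6.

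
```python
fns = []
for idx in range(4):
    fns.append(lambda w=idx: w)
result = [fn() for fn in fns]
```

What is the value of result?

Step 1: Default arg w=idx captures idx at each iteration.
Step 2: Each lambda has its own default: 0, 1, ..., 3.
Step 3: result = [0, 1, 2, 3]

The answer is [0, 1, 2, 3].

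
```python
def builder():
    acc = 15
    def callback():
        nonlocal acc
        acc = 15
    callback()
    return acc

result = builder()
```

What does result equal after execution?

Step 1: builder() sets acc = 15.
Step 2: callback() uses nonlocal to reassign acc = 15.
Step 3: result = 15

The answer is 15.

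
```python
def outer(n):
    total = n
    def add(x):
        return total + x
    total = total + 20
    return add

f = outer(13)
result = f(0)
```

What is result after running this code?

Step 1: outer(13) sets total = 13, then total = 13 + 20 = 33.
Step 2: Closures capture by reference, so add sees total = 33.
Step 3: f(0) returns 33 + 0 = 33

The answer is 33.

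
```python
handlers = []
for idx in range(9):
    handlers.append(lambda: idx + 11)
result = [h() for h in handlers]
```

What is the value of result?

Step 1: All lambdas capture idx by reference. After the loop, idx = 8.
Step 2: Each call returns 8 + 11 = 19.
Step 3: result = [19, 19, 19, 19, 19, 19, 19, 19, 19]

The answer is [19, 19, 19, 19, 19, 19, 19, 19, 19].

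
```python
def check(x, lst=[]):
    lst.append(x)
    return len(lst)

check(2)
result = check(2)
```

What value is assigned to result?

Step 1: Mutable default list persists between calls.
Step 2: First call: lst = [2], len = 1. Second call: lst = [2, 2], len = 2.
Step 3: result = 2

The answer is 2.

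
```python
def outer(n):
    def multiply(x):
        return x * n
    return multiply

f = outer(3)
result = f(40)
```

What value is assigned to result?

Step 1: outer(3) returns multiply closure with n = 3.
Step 2: f(40) computes 40 * 3 = 120.
Step 3: result = 120

The answer is 120.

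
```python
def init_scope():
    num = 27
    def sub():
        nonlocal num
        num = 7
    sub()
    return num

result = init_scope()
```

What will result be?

Step 1: init_scope() sets num = 27.
Step 2: sub() uses nonlocal to reassign num = 7.
Step 3: result = 7

The answer is 7.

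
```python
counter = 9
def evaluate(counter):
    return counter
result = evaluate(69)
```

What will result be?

Step 1: Global counter = 9.
Step 2: evaluate(69) takes parameter counter = 69, which shadows the global.
Step 3: result = 69

The answer is 69.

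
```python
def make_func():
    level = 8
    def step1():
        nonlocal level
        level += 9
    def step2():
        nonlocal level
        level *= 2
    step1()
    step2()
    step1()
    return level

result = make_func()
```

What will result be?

Step 1: level = 8.
Step 2: step1(): level = 8 + 9 = 17.
Step 3: step2(): level = 17 * 2 = 34.
Step 4: step1(): level = 34 + 9 = 43. result = 43

The answer is 43.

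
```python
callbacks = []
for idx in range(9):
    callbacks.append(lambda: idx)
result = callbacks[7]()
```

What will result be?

Step 1: The loop creates 9 lambdas, all referencing the same variable idx.
Step 2: After the loop, idx = 8 (final value).
Step 3: callbacks[7]() looks up idx at call time and finds 8. This is the late binding gotcha. result = 8

The answer is 8.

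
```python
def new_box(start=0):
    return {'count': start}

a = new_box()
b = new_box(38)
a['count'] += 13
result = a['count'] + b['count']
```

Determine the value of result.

Step 1: new_box() returns a new dict each call (immutable default 0).
Step 2: a = {'count': 0}, b = {'count': 38}.
Step 3: a['count'] += 13 = 13. result = 13 + 38 = 51

The answer is 51.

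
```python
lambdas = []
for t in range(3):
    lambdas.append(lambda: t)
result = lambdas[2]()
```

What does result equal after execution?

Step 1: The loop creates 3 lambdas, all referencing the same variable t.
Step 2: After the loop, t = 2 (final value).
Step 3: lambdas[2]() looks up t at call time and finds 2. This is the late binding gotcha. result = 2

The answer is 2.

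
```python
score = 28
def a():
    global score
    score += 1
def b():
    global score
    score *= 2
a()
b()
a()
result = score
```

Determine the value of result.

Step 1: score = 28.
Step 2: a(): score = 28 + 1 = 29.
Step 3: b(): score = 29 * 2 = 58.
Step 4: a(): score = 58 + 1 = 59

The answer is 59.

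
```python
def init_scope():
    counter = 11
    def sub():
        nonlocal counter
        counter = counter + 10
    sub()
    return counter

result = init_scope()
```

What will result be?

Step 1: init_scope() sets counter = 11.
Step 2: sub() uses nonlocal to modify counter in init_scope's scope: counter = 11 + 10 = 21.
Step 3: init_scope() returns the modified counter = 21

The answer is 21.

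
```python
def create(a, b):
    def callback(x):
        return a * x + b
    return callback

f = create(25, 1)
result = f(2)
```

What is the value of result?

Step 1: create(25, 1) captures a = 25, b = 1.
Step 2: f(2) computes 25 * 2 + 1 = 51.
Step 3: result = 51

The answer is 51.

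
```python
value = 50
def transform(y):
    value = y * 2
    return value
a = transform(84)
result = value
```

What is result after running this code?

Step 1: Global value = 50.
Step 2: transform(84) creates local value = 84 * 2 = 168.
Step 3: Global value unchanged because no global keyword. result = 50

The answer is 50.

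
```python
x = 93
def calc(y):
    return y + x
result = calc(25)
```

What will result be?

Step 1: x = 93 is defined globally.
Step 2: calc(25) uses parameter y = 25 and looks up x from global scope = 93.
Step 3: result = 25 + 93 = 118

The answer is 118.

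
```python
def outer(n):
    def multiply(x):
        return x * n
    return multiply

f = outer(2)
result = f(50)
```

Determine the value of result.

Step 1: outer(2) returns multiply closure with n = 2.
Step 2: f(50) computes 50 * 2 = 100.
Step 3: result = 100

The answer is 100.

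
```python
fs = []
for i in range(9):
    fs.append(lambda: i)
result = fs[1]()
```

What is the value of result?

Step 1: The loop creates 9 lambdas, all referencing the same variable i.
Step 2: After the loop, i = 8 (final value).
Step 3: fs[1]() looks up i at call time and finds 8. This is the late binding gotcha. result = 8

The answer is 8.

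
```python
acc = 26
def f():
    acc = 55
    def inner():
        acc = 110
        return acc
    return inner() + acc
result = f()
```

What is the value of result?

Step 1: f() has local acc = 55. inner() has local acc = 110.
Step 2: inner() returns its local acc = 110.
Step 3: f() returns 110 + its own acc (55) = 165

The answer is 165.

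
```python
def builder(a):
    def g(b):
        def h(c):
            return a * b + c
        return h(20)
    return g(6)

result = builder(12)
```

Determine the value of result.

Step 1: a = 12, b = 6, c = 20.
Step 2: h() computes a * b + c = 12 * 6 + 20 = 92.
Step 3: result = 92

The answer is 92.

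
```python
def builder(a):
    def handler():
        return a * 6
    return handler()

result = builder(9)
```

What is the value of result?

Step 1: builder(9) binds parameter a = 9.
Step 2: handler() accesses a = 9 from enclosing scope.
Step 3: result = 9 * 6 = 54

The answer is 54.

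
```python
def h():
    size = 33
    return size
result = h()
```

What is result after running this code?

Step 1: h() defines size = 33 in its local scope.
Step 2: return size finds the local variable size = 33.
Step 3: result = 33

The answer is 33.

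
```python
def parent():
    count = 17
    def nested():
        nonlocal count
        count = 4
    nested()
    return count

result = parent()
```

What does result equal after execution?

Step 1: parent() sets count = 17.
Step 2: nested() uses nonlocal to reassign count = 4.
Step 3: result = 4

The answer is 4.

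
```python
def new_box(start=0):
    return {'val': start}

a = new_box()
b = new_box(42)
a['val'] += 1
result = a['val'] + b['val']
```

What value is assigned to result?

Step 1: new_box() returns a new dict each call (immutable default 0).
Step 2: a = {'val': 0}, b = {'val': 42}.
Step 3: a['val'] += 1 = 1. result = 1 + 42 = 43

The answer is 43.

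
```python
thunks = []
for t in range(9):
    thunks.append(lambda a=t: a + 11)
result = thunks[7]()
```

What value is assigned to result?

Step 1: Default argument a=t captures t's value at definition time.
Step 2: thunks[7] was defined when t = 7, so a defaults to 7.
Step 3: result = 7 + 11 = 18 (default arg fixes the late binding issue)

The answer is 18.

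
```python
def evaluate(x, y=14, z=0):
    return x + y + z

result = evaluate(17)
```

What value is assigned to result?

Step 1: evaluate(17) uses defaults y = 14, z = 0.
Step 2: Returns 17 + 14 + 0 = 31.
Step 3: result = 31

The answer is 31.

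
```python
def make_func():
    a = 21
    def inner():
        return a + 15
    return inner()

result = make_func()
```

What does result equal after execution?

Step 1: make_func() defines a = 21.
Step 2: inner() reads a = 21 from enclosing scope, returns 21 + 15 = 36.
Step 3: result = 36

The answer is 36.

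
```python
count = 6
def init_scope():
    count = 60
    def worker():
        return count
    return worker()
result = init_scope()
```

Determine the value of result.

Step 1: count = 6 globally, but init_scope() defines count = 60 locally.
Step 2: worker() looks up count. Not in local scope, so checks enclosing scope (init_scope) and finds count = 60.
Step 3: result = 60

The answer is 60.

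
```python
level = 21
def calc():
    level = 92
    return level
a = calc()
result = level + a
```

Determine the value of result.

Step 1: Global level = 21. calc() returns local level = 92.
Step 2: a = 92. Global level still = 21.
Step 3: result = 21 + 92 = 113

The answer is 113.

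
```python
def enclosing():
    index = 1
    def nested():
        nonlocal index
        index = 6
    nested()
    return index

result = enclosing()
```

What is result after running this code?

Step 1: enclosing() sets index = 1.
Step 2: nested() uses nonlocal to reassign index = 6.
Step 3: result = 6

The answer is 6.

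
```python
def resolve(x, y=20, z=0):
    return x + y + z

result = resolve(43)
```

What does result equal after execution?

Step 1: resolve(43) uses defaults y = 20, z = 0.
Step 2: Returns 43 + 20 + 0 = 63.
Step 3: result = 63

The answer is 63.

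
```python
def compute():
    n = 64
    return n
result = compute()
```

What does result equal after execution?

Step 1: compute() defines n = 64 in its local scope.
Step 2: return n finds the local variable n = 64.
Step 3: result = 64

The answer is 64.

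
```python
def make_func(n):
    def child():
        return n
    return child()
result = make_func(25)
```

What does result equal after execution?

Step 1: make_func(25) binds parameter n = 25.
Step 2: child() looks up n in enclosing scope and finds the parameter n = 25.
Step 3: result = 25

The answer is 25.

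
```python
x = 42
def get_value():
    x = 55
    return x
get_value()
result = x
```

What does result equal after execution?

Step 1: Global x = 42.
Step 2: get_value() creates local x = 55 (shadow, not modification).
Step 3: After get_value() returns, global x is unchanged. result = 42

The answer is 42.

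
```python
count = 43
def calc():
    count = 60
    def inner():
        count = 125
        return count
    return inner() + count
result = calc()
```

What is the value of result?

Step 1: calc() has local count = 60. inner() has local count = 125.
Step 2: inner() returns its local count = 125.
Step 3: calc() returns 125 + its own count (60) = 185

The answer is 185.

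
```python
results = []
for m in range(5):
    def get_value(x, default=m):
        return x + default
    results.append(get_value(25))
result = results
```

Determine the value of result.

Step 1: Default argument default=m is evaluated at function definition time.
Step 2: Each iteration creates get_value with default = current m value.
Step 3: get_value(25) returns 25 + default. results = [25, 26, 27, 28, 29]

The answer is [25, 26, 27, 28, 29].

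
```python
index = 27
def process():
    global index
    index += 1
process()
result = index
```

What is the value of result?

Step 1: index = 27 globally.
Step 2: process() modifies global index: index += 1 = 28.
Step 3: result = 28

The answer is 28.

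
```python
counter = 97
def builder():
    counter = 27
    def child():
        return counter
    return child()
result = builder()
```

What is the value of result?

Step 1: counter = 97 globally, but builder() defines counter = 27 locally.
Step 2: child() looks up counter. Not in local scope, so checks enclosing scope (builder) and finds counter = 27.
Step 3: result = 27

The answer is 27.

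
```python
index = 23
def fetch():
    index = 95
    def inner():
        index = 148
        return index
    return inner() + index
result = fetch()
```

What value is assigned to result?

Step 1: fetch() has local index = 95. inner() has local index = 148.
Step 2: inner() returns its local index = 148.
Step 3: fetch() returns 148 + its own index (95) = 243

The answer is 243.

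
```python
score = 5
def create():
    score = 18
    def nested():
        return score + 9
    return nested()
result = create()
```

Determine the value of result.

Step 1: create() shadows global score with score = 18.
Step 2: nested() finds score = 18 in enclosing scope, computes 18 + 9 = 27.
Step 3: result = 27

The answer is 27.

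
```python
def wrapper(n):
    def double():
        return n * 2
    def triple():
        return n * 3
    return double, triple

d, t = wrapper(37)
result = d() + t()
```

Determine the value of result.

Step 1: Both closures capture the same n = 37.
Step 2: d() = 37 * 2 = 74, t() = 37 * 3 = 111.
Step 3: result = 74 + 111 = 185

The answer is 185.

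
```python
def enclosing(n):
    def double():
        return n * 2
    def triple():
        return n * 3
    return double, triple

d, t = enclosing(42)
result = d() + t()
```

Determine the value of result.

Step 1: Both closures capture the same n = 42.
Step 2: d() = 42 * 2 = 84, t() = 42 * 3 = 126.
Step 3: result = 84 + 126 = 210

The answer is 210.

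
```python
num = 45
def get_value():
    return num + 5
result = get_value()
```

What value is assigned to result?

Step 1: num = 45 is defined globally.
Step 2: get_value() looks up num from global scope = 45, then computes 45 + 5 = 50.
Step 3: result = 50

The answer is 50.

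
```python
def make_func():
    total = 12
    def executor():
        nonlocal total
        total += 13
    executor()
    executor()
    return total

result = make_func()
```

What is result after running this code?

Step 1: total starts at 12.
Step 2: executor() is called 2 times, each adding 13.
Step 3: total = 12 + 13 * 2 = 38

The answer is 38.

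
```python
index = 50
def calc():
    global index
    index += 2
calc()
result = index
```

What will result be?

Step 1: index = 50 globally.
Step 2: calc() modifies global index: index += 2 = 52.
Step 3: result = 52

The answer is 52.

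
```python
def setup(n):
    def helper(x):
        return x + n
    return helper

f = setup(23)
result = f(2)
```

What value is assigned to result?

Step 1: setup(23) creates a closure that captures n = 23.
Step 2: f(2) calls the closure with x = 2, returning 2 + 23 = 25.
Step 3: result = 25

The answer is 25.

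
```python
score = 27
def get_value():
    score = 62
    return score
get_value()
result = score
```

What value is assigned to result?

Step 1: Global score = 27.
Step 2: get_value() creates local score = 62 (shadow, not modification).
Step 3: After get_value() returns, global score is unchanged. result = 27

The answer is 27.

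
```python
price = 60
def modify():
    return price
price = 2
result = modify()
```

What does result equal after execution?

Step 1: price is first set to 60, then reassigned to 2.
Step 2: modify() is called after the reassignment, so it looks up the current global price = 2.
Step 3: result = 2

The answer is 2.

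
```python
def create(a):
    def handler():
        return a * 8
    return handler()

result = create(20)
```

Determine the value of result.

Step 1: create(20) binds parameter a = 20.
Step 2: handler() accesses a = 20 from enclosing scope.
Step 3: result = 20 * 8 = 160

The answer is 160.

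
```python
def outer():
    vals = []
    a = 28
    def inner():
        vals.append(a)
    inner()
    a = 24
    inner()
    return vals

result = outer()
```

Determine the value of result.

Step 1: a = 28. inner() appends current a to vals.
Step 2: First inner(): appends 28. Then a = 24.
Step 3: Second inner(): appends 24 (closure sees updated a). result = [28, 24]

The answer is [28, 24].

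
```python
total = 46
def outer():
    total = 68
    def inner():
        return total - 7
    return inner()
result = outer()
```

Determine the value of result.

Step 1: outer() shadows global total with total = 68.
Step 2: inner() finds total = 68 in enclosing scope, computes 68 - 7 = 61.
Step 3: result = 61

The answer is 61.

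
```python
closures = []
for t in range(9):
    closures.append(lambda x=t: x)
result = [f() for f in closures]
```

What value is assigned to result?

Step 1: Default arg x=t captures t at each iteration.
Step 2: Each lambda has its own default: 0, 1, ..., 8.
Step 3: result = [0, 1, 2, 3, 4, 5, 6, 7, 8]

The answer is [0, 1, 2, 3, 4, 5, 6, 7, 8].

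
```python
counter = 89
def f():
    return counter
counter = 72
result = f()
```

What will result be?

Step 1: counter is first set to 89, then reassigned to 72.
Step 2: f() is called after the reassignment, so it looks up the current global counter = 72.
Step 3: result = 72

The answer is 72.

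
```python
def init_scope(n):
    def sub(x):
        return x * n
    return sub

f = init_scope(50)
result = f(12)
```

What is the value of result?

Step 1: init_scope(50) creates a closure capturing n = 50.
Step 2: f(12) computes 12 * 50 = 600.
Step 3: result = 600

The answer is 600.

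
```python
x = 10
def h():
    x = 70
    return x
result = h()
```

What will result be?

Step 1: Global x = 10.
Step 2: h() creates local x = 70, shadowing the global.
Step 3: Returns local x = 70. result = 70

The answer is 70.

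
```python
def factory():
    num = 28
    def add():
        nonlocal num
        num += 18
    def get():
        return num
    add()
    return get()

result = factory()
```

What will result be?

Step 1: num = 28. add() modifies it via nonlocal, get() reads it.
Step 2: add() makes num = 28 + 18 = 46.
Step 3: get() returns 46. result = 46

The answer is 46.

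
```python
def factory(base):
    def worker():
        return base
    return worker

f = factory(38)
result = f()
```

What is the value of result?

Step 1: factory(38) creates closure capturing base = 38.
Step 2: f() returns the captured base = 38.
Step 3: result = 38

The answer is 38.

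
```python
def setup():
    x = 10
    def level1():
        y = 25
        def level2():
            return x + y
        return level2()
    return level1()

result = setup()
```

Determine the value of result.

Step 1: x = 10 in setup. y = 25 in level1.
Step 2: level2() reads x = 10 and y = 25 from enclosing scopes.
Step 3: result = 10 + 25 = 35

The answer is 35.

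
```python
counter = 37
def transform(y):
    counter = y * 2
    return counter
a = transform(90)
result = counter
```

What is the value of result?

Step 1: Global counter = 37.
Step 2: transform(90) creates local counter = 90 * 2 = 180.
Step 3: Global counter unchanged because no global keyword. result = 37

The answer is 37.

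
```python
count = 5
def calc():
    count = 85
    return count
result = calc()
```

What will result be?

Step 1: Global count = 5.
Step 2: calc() creates local count = 85, shadowing the global.
Step 3: Returns local count = 85. result = 85

The answer is 85.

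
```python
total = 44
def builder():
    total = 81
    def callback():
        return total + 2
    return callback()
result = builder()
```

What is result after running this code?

Step 1: builder() shadows global total with total = 81.
Step 2: callback() finds total = 81 in enclosing scope, computes 81 + 2 = 83.
Step 3: result = 83

The answer is 83.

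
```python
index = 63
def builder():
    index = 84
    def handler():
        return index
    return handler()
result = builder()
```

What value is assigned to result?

Step 1: index = 63 globally, but builder() defines index = 84 locally.
Step 2: handler() looks up index. Not in local scope, so checks enclosing scope (builder) and finds index = 84.
Step 3: result = 84

The answer is 84.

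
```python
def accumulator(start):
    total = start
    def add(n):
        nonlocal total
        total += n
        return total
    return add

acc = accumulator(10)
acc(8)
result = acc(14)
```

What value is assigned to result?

Step 1: accumulator(10) creates closure with total = 10.
Step 2: First acc(8): total = 10 + 8 = 18.
Step 3: Second acc(14): total = 18 + 14 = 32. result = 32

The answer is 32.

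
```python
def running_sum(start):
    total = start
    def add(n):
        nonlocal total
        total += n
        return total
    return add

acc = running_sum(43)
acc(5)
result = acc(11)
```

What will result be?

Step 1: running_sum(43) creates closure with total = 43.
Step 2: First acc(5): total = 43 + 5 = 48.
Step 3: Second acc(11): total = 48 + 11 = 59. result = 59

The answer is 59.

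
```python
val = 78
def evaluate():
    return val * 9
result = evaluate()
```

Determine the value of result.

Step 1: val = 78 is defined globally.
Step 2: evaluate() looks up val from global scope = 78, then computes 78 * 9 = 702.
Step 3: result = 702

The answer is 702.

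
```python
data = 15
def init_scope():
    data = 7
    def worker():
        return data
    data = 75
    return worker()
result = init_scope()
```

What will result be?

Step 1: init_scope() sets data = 7, then later data = 75.
Step 2: worker() is called after data is reassigned to 75. Closures capture variables by reference, not by value.
Step 3: result = 75

The answer is 75.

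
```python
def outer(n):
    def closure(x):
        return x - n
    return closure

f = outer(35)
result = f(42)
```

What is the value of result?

Step 1: outer(35) creates a closure capturing n = 35.
Step 2: f(42) computes 42 - 35 = 7.
Step 3: result = 7

The answer is 7.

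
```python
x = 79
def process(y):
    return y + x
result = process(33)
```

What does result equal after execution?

Step 1: x = 79 is defined globally.
Step 2: process(33) uses parameter y = 33 and looks up x from global scope = 79.
Step 3: result = 33 + 79 = 112

The answer is 112.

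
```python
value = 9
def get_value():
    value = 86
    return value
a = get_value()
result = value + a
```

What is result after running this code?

Step 1: Global value = 9. get_value() returns local value = 86.
Step 2: a = 86. Global value still = 9.
Step 3: result = 9 + 86 = 95

The answer is 95.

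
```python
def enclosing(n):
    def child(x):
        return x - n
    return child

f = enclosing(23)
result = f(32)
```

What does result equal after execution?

Step 1: enclosing(23) creates a closure capturing n = 23.
Step 2: f(32) computes 32 - 23 = 9.
Step 3: result = 9

The answer is 9.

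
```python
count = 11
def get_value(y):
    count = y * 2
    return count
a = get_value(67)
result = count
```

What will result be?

Step 1: Global count = 11.
Step 2: get_value(67) creates local count = 67 * 2 = 134.
Step 3: Global count unchanged because no global keyword. result = 11

The answer is 11.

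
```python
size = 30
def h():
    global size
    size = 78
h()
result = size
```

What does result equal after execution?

Step 1: size = 30 globally.
Step 2: h() declares global size and sets it to 78.
Step 3: After h(), global size = 78. result = 78

The answer is 78.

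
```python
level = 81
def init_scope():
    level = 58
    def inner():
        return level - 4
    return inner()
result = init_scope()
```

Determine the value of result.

Step 1: init_scope() shadows global level with level = 58.
Step 2: inner() finds level = 58 in enclosing scope, computes 58 - 4 = 54.
Step 3: result = 54

The answer is 54.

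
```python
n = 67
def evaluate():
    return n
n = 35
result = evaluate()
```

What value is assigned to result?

Step 1: n is first set to 67, then reassigned to 35.
Step 2: evaluate() is called after the reassignment, so it looks up the current global n = 35.
Step 3: result = 35

The answer is 35.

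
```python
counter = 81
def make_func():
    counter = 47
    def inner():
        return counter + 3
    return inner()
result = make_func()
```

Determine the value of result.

Step 1: make_func() shadows global counter with counter = 47.
Step 2: inner() finds counter = 47 in enclosing scope, computes 47 + 3 = 50.
Step 3: result = 50

The answer is 50.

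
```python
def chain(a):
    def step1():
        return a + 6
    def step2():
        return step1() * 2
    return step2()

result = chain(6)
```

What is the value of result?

Step 1: chain(6) captures a = 6.
Step 2: step2() calls step1() which returns 6 + 6 = 12.
Step 3: step2() returns 12 * 2 = 24

The answer is 24.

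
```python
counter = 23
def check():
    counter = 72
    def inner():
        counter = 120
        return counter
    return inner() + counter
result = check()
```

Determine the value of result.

Step 1: check() has local counter = 72. inner() has local counter = 120.
Step 2: inner() returns its local counter = 120.
Step 3: check() returns 120 + its own counter (72) = 192

The answer is 192.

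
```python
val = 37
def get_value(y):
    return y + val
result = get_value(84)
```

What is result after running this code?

Step 1: val = 37 is defined globally.
Step 2: get_value(84) uses parameter y = 84 and looks up val from global scope = 37.
Step 3: result = 84 + 37 = 121

The answer is 121.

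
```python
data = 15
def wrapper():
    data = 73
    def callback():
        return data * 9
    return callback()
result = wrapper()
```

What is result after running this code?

Step 1: wrapper() shadows global data with data = 73.
Step 2: callback() finds data = 73 in enclosing scope, computes 73 * 9 = 657.
Step 3: result = 657

The answer is 657.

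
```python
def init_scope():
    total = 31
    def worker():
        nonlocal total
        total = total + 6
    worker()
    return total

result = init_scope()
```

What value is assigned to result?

Step 1: init_scope() sets total = 31.
Step 2: worker() uses nonlocal to modify total in init_scope's scope: total = 31 + 6 = 37.
Step 3: init_scope() returns the modified total = 37

The answer is 37.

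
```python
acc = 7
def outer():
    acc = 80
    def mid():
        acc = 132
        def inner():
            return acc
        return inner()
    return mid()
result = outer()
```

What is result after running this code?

Step 1: Three levels of shadowing: global 7, outer 80, mid 132.
Step 2: inner() finds acc = 132 in enclosing mid() scope.
Step 3: result = 132

The answer is 132.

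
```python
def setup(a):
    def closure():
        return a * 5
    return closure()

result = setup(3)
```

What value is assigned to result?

Step 1: setup(3) binds parameter a = 3.
Step 2: closure() accesses a = 3 from enclosing scope.
Step 3: result = 3 * 5 = 15

The answer is 15.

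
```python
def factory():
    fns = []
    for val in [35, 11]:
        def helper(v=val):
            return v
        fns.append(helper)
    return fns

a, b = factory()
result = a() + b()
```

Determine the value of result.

Step 1: Default argument v=val captures val at each iteration.
Step 2: a() returns 35 (captured at first iteration), b() returns 11 (captured at second).
Step 3: result = 35 + 11 = 46

The answer is 46.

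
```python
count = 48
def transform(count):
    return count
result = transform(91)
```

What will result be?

Step 1: Global count = 48.
Step 2: transform(91) takes parameter count = 91, which shadows the global.
Step 3: result = 91

The answer is 91.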